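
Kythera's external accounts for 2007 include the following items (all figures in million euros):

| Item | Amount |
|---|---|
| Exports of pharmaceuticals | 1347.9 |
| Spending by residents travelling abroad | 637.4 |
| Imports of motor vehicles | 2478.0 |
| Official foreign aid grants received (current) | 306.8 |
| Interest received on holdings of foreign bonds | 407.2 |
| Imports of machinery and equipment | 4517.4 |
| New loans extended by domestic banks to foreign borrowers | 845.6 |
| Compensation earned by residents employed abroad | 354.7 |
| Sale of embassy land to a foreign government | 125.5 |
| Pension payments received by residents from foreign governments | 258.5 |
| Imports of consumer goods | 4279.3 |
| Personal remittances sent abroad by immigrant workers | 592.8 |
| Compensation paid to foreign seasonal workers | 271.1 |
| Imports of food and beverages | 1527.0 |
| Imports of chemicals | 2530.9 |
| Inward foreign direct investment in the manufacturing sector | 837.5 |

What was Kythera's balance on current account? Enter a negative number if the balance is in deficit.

Goods: -2530.9 + 1347.9 - 2478.0 - 4517.4 - 1527.0 - 4279.3 = -13984.7
Services: -637.4
Primary income: 407.2 - 271.1 + 354.7 = 490.8
Secondary income: 306.8 - 592.8 + 258.5 = -27.5
Current account = (-13984.7) + (-637.4) + 490.8 + (-27.5) = -14158.8
(Excluded from the current account — financial account: new loans extended by domestic banks to foreign borrowers 845.6, inward foreign direct investment in the manufacturing sector 837.5; capital account: sale of embassy land to a foreign government 125.5.)

-14158.8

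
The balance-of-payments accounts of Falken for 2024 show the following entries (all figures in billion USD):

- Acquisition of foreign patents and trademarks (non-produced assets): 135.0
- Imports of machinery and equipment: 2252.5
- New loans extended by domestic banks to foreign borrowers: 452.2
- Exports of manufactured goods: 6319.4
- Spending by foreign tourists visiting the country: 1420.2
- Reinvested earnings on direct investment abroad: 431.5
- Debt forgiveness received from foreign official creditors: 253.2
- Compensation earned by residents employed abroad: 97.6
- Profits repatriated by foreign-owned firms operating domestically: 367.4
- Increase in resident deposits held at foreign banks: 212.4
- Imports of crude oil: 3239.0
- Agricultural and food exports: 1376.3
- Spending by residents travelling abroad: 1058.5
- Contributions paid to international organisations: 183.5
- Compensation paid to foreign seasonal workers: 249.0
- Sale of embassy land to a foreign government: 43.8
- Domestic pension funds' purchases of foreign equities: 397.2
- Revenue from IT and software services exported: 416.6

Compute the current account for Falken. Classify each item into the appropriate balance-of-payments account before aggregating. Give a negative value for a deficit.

Goods: 6319.4 + 1376.3 - 2252.5 - 3239.0 = 2204.2
Services: 416.6 + 1420.2 - 1058.5 = 778.3
Primary income: 97.6 - 249.0 + 431.5 - 367.4 = -87.3
Secondary income: -183.5
Current account = 2204.2 + 778.3 + (-87.3) + (-183.5) = 2711.7
(Excluded from the current account — capital account: acquisition of foreign patents and trademarks (non-produced assets) 135.0, debt forgiveness received from foreign official creditors 253.2, sale of embassy land to a foreign government 43.8; financial account: new loans extended by domestic banks to foreign borrowers 452.2, increase in resident deposits held at foreign banks 212.4, domestic pension funds' purchases of foreign equities 397.2.)

2711.7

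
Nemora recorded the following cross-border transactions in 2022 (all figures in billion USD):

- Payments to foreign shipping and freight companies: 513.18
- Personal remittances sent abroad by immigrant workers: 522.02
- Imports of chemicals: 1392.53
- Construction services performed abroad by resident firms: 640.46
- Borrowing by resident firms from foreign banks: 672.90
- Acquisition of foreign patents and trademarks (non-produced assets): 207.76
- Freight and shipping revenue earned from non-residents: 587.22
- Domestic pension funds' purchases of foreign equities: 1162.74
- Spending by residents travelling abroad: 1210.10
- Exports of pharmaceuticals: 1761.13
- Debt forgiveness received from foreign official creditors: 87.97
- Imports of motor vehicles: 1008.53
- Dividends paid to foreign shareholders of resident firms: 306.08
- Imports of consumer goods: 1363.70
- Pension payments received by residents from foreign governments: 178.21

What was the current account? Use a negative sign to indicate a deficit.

Goods: 1761.13 - 1008.53 - 1392.53 - 1363.70 = -2003.63
Services: -513.18 - 1210.10 + 640.46 + 587.22 = -495.60
Primary income: -306.08
Secondary income: -522.02 + 178.21 = -343.81
Current account = (-2003.63) + (-495.60) + (-306.08) + (-343.81) = -3149.12
(Excluded from the current account — financial account: borrowing by resident firms from foreign banks 672.90, domestic pension funds' purchases of foreign equities 1162.74; capital account: acquisition of foreign patents and trademarks (non-produced assets) 207.76, debt forgiveness received from foreign official creditors 87.97.)

-3149.12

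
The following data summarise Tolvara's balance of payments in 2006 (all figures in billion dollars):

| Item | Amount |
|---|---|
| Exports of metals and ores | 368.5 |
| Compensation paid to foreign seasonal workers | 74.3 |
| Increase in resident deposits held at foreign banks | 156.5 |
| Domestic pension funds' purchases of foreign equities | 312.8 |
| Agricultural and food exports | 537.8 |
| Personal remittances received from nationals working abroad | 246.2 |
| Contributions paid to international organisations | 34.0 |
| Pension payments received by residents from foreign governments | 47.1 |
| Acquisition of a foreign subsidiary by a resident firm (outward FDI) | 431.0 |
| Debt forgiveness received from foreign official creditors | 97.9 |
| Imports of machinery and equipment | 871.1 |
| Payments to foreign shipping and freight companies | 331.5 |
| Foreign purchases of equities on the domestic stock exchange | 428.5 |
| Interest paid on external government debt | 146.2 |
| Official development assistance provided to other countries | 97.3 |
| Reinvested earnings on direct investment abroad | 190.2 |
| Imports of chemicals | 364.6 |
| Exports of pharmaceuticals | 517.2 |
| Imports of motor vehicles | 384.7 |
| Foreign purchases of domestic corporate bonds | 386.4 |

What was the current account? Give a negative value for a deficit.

Goods: 368.5 + 537.8 - 364.6 - 384.7 + 517.2 - 871.1 = -196.9
Services: -331.5
Primary income: -146.2 - 74.3 + 190.2 = -30.3
Secondary income: -34.0 + 47.1 - 97.3 + 246.2 = 162.0
Current account = (-196.9) + (-331.5) + (-30.3) + 162.0 = -396.7
(Excluded from the current account — financial account: increase in resident deposits held at foreign banks 156.5, domestic pension funds' purchases of foreign equities 312.8, acquisition of a foreign subsidiary by a resident firm (outward FDI) 431.0, foreign purchases of equities on the domestic stock exchange 428.5, foreign purchases of domestic corporate bonds 386.4; capital account: debt forgiveness received from foreign official creditors 97.9.)

-396.7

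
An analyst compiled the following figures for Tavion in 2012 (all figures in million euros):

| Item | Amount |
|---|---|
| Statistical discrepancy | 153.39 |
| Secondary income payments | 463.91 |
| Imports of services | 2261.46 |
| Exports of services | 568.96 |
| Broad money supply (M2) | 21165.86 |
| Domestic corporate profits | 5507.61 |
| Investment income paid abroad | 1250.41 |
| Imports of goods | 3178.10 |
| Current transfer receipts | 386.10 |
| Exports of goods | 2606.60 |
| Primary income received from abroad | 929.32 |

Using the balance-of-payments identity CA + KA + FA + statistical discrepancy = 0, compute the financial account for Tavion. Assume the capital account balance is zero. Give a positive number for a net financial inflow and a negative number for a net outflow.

Goods balance = 2606.60 - 3178.10 = -571.50
Services balance = 568.96 - 2261.46 = -1692.50
Trade balance (goods + services) = -571.50 + (-1692.50) = -2264.00
Net primary income = 929.32 - 1250.41 = -321.09
Net secondary income = 386.10 - 463.91 = -77.81
Current account = -2264.00 + (-321.09) + (-77.81) = -2662.90
Financial account = -(-2662.90 + 153.39) = 2509.51

2509.51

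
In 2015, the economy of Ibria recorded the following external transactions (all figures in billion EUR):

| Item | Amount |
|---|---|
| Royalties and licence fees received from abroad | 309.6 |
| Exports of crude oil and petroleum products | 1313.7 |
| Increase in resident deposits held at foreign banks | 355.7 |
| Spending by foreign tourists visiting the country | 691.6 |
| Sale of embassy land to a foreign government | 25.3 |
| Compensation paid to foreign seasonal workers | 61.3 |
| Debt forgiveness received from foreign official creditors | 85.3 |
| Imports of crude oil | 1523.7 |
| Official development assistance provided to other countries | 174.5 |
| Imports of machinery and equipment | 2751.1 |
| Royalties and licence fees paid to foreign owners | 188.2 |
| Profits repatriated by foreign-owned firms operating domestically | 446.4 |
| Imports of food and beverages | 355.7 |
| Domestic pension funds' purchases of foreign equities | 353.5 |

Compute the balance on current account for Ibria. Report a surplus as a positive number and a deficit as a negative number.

-3186.0

Goods: -1523.7 - 355.7 + 1313.7 - 2751.1 = -3316.8
Services: 691.6 - 188.2 + 309.6 = 813.0
Primary income: -61.3 - 446.4 = -507.7
Secondary income: -174.5
Current account = (-3316.8) + 813.0 + (-507.7) + (-174.5) = -3186.0
(Excluded from the current account — financial account: increase in resident deposits held at foreign banks 355.7, domestic pension funds' purchases of foreign equities 353.5; capital account: sale of embassy land to a foreign government 25.3, debt forgiveness received from foreign official creditors 85.3.)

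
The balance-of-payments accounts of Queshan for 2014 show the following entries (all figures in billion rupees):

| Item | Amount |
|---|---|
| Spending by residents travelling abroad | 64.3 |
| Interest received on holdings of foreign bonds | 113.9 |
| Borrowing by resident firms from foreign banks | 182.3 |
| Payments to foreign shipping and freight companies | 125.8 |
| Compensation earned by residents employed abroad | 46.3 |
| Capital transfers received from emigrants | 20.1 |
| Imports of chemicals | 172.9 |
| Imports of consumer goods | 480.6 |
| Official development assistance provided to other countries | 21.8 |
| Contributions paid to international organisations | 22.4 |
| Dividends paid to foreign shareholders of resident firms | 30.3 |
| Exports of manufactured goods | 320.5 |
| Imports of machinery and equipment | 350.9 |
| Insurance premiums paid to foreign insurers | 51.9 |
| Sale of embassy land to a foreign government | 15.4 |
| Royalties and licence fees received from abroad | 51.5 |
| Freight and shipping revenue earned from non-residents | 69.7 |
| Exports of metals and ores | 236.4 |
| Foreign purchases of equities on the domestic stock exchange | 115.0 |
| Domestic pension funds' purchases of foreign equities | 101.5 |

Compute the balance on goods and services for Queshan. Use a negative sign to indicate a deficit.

-568.3

Goods: -172.9 - 480.6 + 320.5 + 236.4 - 350.9 = -447.5
Services: 51.5 - 64.3 - 125.8 - 51.9 + 69.7 = -120.8
Trade balance = -447.5 + (-120.8) = -568.3
(Excluded from the trade balance — primary income: interest received on holdings of foreign bonds 113.9, compensation earned by residents employed abroad 46.3, dividends paid to foreign shareholders of resident firms 30.3; financial account: borrowing by resident firms from foreign banks 182.3, foreign purchases of equities on the domestic stock exchange 115.0, domestic pension funds' purchases of foreign equities 101.5; capital account: capital transfers received from emigrants 20.1, sale of embassy land to a foreign government 15.4; secondary income: official development assistance provided to other countries 21.8, contributions paid to international organisations 22.4.)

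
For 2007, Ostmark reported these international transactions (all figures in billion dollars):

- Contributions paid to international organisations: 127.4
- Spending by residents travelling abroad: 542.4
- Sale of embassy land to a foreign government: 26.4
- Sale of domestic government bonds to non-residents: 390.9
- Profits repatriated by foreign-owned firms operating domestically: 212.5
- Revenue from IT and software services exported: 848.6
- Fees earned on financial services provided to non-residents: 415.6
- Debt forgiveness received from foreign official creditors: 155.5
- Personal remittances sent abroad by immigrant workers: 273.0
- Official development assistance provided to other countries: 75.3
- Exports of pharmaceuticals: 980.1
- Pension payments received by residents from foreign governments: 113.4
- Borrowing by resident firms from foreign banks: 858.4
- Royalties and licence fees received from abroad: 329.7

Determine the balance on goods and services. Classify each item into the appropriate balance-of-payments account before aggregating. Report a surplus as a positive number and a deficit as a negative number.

2031.6

Goods: 980.1
Services: 329.7 + 848.6 + 415.6 - 542.4 = 1051.5
Trade balance = 980.1 + 1051.5 = 2031.6
(Excluded from the trade balance — secondary income: contributions paid to international organisations 127.4, personal remittances sent abroad by immigrant workers 273.0, official development assistance provided to other countries 75.3, pension payments received by residents from foreign governments 113.4; capital account: sale of embassy land to a foreign government 26.4, debt forgiveness received from foreign official creditors 155.5; financial account: sale of domestic government bonds to non-residents 390.9, borrowing by resident firms from foreign banks 858.4; primary income: profits repatriated by foreign-owned firms operating domestically 212.5.)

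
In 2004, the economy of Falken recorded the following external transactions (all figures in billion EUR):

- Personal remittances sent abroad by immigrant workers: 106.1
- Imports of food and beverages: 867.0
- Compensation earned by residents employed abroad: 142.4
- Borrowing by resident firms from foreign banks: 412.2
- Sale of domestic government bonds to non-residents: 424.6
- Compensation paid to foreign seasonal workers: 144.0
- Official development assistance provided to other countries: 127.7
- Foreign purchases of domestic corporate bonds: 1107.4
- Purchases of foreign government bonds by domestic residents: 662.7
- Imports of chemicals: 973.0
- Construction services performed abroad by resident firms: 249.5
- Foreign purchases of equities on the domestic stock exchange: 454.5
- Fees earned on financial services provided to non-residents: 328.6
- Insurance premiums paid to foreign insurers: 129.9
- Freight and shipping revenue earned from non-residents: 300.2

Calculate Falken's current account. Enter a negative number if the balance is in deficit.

-1327.0

Goods: -973.0 - 867.0 = -1840.0
Services: -129.9 + 328.6 + 300.2 + 249.5 = 748.4
Primary income: -144.0 + 142.4 = -1.6
Secondary income: -106.1 - 127.7 = -233.8
Current account = (-1840.0) + 748.4 + (-1.6) + (-233.8) = -1327.0
(Excluded from the current account — financial account: borrowing by resident firms from foreign banks 412.2, sale of domestic government bonds to non-residents 424.6, foreign purchases of domestic corporate bonds 1107.4, purchases of foreign government bonds by domestic residents 662.7, foreign purchases of equities on the domestic stock exchange 454.5.)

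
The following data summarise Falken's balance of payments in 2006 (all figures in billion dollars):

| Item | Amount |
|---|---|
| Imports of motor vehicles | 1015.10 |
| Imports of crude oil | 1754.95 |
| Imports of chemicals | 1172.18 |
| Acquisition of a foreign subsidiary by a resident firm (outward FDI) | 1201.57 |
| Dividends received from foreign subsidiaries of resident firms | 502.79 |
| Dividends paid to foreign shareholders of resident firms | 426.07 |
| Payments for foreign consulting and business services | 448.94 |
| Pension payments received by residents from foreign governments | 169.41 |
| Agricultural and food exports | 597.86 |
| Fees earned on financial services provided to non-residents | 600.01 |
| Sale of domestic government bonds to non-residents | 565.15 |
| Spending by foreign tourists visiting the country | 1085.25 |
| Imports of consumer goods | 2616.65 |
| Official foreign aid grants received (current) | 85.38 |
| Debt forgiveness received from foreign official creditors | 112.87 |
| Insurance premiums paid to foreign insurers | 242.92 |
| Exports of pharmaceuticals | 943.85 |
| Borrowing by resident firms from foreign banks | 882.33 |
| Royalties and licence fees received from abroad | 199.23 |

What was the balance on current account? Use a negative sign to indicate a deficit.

-3493.03

Goods: -1754.95 + 597.86 - 1015.10 - 1172.18 - 2616.65 + 943.85 = -5017.17
Services: 199.23 - 448.94 - 242.92 + 1085.25 + 600.01 = 1192.63
Primary income: -426.07 + 502.79 = 76.72
Secondary income: 85.38 + 169.41 = 254.79
Current account = (-5017.17) + 1192.63 + 76.72 + 254.79 = -3493.03
(Excluded from the current account — financial account: acquisition of a foreign subsidiary by a resident firm (outward FDI) 1201.57, sale of domestic government bonds to non-residents 565.15, borrowing by resident firms from foreign banks 882.33; capital account: debt forgiveness received from foreign official creditors 112.87.)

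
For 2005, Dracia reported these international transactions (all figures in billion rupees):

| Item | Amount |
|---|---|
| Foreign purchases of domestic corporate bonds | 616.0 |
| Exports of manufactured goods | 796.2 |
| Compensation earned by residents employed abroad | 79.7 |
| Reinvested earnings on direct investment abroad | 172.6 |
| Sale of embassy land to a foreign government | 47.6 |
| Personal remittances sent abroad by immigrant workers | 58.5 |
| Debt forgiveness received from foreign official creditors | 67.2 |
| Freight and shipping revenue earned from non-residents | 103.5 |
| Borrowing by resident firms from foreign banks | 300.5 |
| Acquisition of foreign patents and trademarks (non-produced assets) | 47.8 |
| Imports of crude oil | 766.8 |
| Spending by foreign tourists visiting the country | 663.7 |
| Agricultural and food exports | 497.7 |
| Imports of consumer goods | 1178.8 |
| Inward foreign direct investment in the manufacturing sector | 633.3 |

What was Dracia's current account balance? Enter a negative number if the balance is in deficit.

309.3

Goods: -1178.8 + 796.2 - 766.8 + 497.7 = -651.7
Services: 103.5 + 663.7 = 767.2
Primary income: 79.7 + 172.6 = 252.3
Secondary income: -58.5
Current account = (-651.7) + 767.2 + 252.3 + (-58.5) = 309.3
(Excluded from the current account — financial account: foreign purchases of domestic corporate bonds 616.0, borrowing by resident firms from foreign banks 300.5, inward foreign direct investment in the manufacturing sector 633.3; capital account: sale of embassy land to a foreign government 47.6, debt forgiveness received from foreign official creditors 67.2, acquisition of foreign patents and trademarks (non-produced assets) 47.8.)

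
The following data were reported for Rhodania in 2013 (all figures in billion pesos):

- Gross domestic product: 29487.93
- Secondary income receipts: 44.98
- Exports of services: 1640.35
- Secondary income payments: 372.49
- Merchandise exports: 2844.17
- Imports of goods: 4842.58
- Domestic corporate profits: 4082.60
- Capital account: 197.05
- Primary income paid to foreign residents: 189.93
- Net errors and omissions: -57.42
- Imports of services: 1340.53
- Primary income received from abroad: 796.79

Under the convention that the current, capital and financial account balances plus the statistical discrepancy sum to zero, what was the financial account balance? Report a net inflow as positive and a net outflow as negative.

Goods balance = 2844.17 - 4842.58 = -1998.41
Services balance = 1640.35 - 1340.53 = 299.82
Trade balance (goods + services) = -1998.41 + 299.82 = -1698.59
Net primary income = 796.79 - 189.93 = 606.86
Net secondary income = 44.98 - 372.49 = -327.51
Current account = -1698.59 + 606.86 + (-327.51) = -1419.24
Financial account = -(-1419.24 + 197.05 + (-57.42)) = 1279.61

1279.61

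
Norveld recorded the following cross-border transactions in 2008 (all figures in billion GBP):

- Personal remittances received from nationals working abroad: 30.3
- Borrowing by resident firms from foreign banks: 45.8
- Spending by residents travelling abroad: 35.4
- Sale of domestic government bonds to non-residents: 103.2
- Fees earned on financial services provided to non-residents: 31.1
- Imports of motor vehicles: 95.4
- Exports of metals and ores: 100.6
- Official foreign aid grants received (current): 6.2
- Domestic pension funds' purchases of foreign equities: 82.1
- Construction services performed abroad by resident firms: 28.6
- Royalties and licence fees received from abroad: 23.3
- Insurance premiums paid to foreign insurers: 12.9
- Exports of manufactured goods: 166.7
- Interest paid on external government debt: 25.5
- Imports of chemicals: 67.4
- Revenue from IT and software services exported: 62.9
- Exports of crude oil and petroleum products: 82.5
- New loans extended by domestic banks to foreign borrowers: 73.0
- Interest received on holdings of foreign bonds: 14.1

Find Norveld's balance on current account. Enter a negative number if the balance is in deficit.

Goods: 166.7 + 100.6 - 67.4 - 95.4 + 82.5 = 187.0
Services: -35.4 + 23.3 + 28.6 - 12.9 + 62.9 + 31.1 = 97.6
Primary income: -25.5 + 14.1 = -11.4
Secondary income: 30.3 + 6.2 = 36.5
Current account = 187.0 + 97.6 + (-11.4) + 36.5 = 309.7
(Excluded from the current account — financial account: borrowing by resident firms from foreign banks 45.8, sale of domestic government bonds to non-residents 103.2, domestic pension funds' purchases of foreign equities 82.1, new loans extended by domestic banks to foreign borrowers 73.0.)

309.7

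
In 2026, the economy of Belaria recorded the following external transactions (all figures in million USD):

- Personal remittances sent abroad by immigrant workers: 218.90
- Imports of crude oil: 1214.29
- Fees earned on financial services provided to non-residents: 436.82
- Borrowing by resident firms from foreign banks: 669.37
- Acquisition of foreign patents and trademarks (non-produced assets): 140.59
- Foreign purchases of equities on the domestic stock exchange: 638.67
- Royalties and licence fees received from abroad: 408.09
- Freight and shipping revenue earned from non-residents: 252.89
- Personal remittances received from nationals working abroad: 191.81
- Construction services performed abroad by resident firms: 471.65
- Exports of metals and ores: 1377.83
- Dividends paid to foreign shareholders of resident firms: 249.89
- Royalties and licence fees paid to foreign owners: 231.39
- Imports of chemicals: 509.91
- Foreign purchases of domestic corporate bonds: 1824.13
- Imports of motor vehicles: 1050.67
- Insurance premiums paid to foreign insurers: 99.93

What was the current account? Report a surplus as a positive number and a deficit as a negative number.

Goods: -509.91 + 1377.83 - 1214.29 - 1050.67 = -1397.04
Services: -231.39 + 436.82 - 99.93 + 408.09 + 471.65 + 252.89 = 1238.13
Primary income: -249.89
Secondary income: 191.81 - 218.90 = -27.09
Current account = (-1397.04) + 1238.13 + (-249.89) + (-27.09) = -435.89
(Excluded from the current account — financial account: borrowing by resident firms from foreign banks 669.37, foreign purchases of equities on the domestic stock exchange 638.67, foreign purchases of domestic corporate bonds 1824.13; capital account: acquisition of foreign patents and trademarks (non-produced assets) 140.59.)

-435.89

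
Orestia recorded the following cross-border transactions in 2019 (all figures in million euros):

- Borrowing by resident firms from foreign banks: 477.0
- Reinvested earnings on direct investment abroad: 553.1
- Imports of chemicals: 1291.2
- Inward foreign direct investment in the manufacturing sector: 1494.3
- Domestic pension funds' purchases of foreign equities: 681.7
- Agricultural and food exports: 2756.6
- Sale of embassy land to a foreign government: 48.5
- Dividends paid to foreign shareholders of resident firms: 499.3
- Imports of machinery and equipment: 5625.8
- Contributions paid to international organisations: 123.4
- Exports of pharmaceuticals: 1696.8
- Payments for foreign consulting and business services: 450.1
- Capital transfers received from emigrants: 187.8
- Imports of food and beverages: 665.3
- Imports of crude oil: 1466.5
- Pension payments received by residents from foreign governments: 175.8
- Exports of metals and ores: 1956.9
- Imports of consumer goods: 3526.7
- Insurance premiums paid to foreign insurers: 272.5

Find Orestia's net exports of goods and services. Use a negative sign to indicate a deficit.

Goods: 2756.6 - 665.3 - 5625.8 - 3526.7 - 1466.5 + 1696.8 - 1291.2 + 1956.9 = -6165.2
Services: -450.1 - 272.5 = -722.6
Trade balance = -6165.2 + (-722.6) = -6887.8
(Excluded from the trade balance — financial account: borrowing by resident firms from foreign banks 477.0, inward foreign direct investment in the manufacturing sector 1494.3, domestic pension funds' purchases of foreign equities 681.7; primary income: reinvested earnings on direct investment abroad 553.1, dividends paid to foreign shareholders of resident firms 499.3; capital account: sale of embassy land to a foreign government 48.5, capital transfers received from emigrants 187.8; secondary income: contributions paid to international organisations 123.4, pension payments received by residents from foreign governments 175.8.)

-6887.8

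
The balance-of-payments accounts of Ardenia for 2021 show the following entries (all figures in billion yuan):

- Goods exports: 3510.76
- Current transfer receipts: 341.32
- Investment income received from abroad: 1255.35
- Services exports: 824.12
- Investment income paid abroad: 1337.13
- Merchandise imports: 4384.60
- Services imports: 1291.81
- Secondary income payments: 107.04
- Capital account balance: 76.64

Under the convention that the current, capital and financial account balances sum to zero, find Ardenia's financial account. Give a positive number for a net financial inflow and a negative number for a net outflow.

1112.39

Goods balance = 3510.76 - 4384.60 = -873.84
Services balance = 824.12 - 1291.81 = -467.69
Trade balance (goods + services) = -873.84 + (-467.69) = -1341.53
Net primary income = 1255.35 - 1337.13 = -81.78
Net secondary income = 341.32 - 107.04 = 234.28
Current account = -1341.53 + (-81.78) + 234.28 = -1189.03
Financial account = -(-1189.03 + 76.64) = 1112.39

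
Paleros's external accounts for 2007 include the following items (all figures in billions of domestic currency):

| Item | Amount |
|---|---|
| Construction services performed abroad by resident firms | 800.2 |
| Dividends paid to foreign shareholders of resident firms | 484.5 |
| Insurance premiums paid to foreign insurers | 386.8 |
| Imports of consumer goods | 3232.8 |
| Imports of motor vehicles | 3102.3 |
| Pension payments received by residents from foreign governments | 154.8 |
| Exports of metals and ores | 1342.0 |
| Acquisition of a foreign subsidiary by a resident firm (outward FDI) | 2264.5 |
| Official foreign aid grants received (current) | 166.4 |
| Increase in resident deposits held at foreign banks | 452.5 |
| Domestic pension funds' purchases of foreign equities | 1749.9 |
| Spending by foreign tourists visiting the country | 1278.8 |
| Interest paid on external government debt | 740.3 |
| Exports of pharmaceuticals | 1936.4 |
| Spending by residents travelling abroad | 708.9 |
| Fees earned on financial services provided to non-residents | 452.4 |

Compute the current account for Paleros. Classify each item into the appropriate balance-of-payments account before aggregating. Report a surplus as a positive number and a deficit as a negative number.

Goods: -3102.3 + 1342.0 - 3232.8 + 1936.4 = -3056.7
Services: 452.4 + 1278.8 + 800.2 - 708.9 - 386.8 = 1435.7
Primary income: -740.3 - 484.5 = -1224.8
Secondary income: 166.4 + 154.8 = 321.2
Current account = (-3056.7) + 1435.7 + (-1224.8) + 321.2 = -2524.6
(Excluded from the current account — financial account: acquisition of a foreign subsidiary by a resident firm (outward FDI) 2264.5, increase in resident deposits held at foreign banks 452.5, domestic pension funds' purchases of foreign equities 1749.9.)

-2524.6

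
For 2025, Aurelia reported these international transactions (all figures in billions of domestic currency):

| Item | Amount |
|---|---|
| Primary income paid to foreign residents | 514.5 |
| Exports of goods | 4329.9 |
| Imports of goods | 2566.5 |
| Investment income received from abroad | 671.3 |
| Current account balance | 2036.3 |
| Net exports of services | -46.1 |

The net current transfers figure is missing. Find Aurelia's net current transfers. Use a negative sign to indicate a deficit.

162.2

Current account = goods balance + services balance + net primary income + net secondary income
Sum of the known components = 1874.1
Net current transfers = CA - (known components) = 2036.3 - 1874.1 = 162.2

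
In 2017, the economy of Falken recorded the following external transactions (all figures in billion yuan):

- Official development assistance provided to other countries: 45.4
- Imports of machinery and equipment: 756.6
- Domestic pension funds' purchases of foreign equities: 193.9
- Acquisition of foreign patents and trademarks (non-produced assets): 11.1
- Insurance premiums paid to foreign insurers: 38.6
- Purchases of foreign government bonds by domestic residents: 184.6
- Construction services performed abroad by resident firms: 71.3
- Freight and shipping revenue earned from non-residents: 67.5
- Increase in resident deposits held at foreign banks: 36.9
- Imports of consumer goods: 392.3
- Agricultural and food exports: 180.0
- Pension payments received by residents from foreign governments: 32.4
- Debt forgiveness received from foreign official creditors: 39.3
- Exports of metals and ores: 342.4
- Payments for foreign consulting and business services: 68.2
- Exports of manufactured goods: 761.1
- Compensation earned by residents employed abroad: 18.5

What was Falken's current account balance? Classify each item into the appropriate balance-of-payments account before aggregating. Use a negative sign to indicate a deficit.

Goods: 761.1 + 342.4 - 756.6 + 180.0 - 392.3 = 134.6
Services: -68.2 + 67.5 - 38.6 + 71.3 = 32.0
Primary income: 18.5
Secondary income: -45.4 + 32.4 = -13.0
Current account = 134.6 + 32.0 + 18.5 + (-13.0) = 172.1
(Excluded from the current account — financial account: domestic pension funds' purchases of foreign equities 193.9, purchases of foreign government bonds by domestic residents 184.6, increase in resident deposits held at foreign banks 36.9; capital account: acquisition of foreign patents and trademarks (non-produced assets) 11.1, debt forgiveness received from foreign official creditors 39.3.)

172.1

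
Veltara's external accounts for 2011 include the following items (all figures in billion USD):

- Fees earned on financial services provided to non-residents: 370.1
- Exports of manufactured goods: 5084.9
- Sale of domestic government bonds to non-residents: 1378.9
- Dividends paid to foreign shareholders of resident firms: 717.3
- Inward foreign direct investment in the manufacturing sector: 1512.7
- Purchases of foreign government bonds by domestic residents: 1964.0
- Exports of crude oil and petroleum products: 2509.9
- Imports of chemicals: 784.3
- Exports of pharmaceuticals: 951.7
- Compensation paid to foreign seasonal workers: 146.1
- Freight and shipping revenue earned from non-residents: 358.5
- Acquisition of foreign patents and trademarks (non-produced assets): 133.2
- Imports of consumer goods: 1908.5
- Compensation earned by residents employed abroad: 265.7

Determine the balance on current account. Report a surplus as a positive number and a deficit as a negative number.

Goods: 2509.9 - 784.3 + 951.7 + 5084.9 - 1908.5 = 5853.7
Services: 370.1 + 358.5 = 728.6
Primary income: -146.1 + 265.7 - 717.3 = -597.7
Current account = 5853.7 + 728.6 + (-597.7) = 5984.6
(Excluded from the current account — financial account: sale of domestic government bonds to non-residents 1378.9, inward foreign direct investment in the manufacturing sector 1512.7, purchases of foreign government bonds by domestic residents 1964.0; capital account: acquisition of foreign patents and trademarks (non-produced assets) 133.2.)

5984.6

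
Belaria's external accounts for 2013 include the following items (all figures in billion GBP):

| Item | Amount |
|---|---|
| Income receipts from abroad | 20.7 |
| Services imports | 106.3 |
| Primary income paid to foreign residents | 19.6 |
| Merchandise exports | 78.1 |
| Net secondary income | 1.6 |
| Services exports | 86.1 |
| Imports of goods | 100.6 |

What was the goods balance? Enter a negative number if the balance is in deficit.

Goods balance = 78.1 - 100.6 = -22.5

-22.5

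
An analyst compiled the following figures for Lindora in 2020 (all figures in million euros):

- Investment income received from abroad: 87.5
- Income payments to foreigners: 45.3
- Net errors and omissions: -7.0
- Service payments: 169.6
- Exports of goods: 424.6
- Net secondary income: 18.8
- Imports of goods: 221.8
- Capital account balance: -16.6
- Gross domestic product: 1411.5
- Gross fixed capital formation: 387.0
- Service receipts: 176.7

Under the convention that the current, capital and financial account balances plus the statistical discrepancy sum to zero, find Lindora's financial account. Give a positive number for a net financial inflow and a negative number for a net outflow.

Goods balance = 424.6 - 221.8 = 202.8
Services balance = 176.7 - 169.6 = 7.1
Trade balance (goods + services) = 202.8 + 7.1 = 209.9
Net primary income = 87.5 - 45.3 = 42.2
Net secondary income = 18.8
Current account = 209.9 + 42.2 + 18.8 = 270.9
Financial account = -(270.9 + (-16.6) + (-7.0)) = -247.3

-247.3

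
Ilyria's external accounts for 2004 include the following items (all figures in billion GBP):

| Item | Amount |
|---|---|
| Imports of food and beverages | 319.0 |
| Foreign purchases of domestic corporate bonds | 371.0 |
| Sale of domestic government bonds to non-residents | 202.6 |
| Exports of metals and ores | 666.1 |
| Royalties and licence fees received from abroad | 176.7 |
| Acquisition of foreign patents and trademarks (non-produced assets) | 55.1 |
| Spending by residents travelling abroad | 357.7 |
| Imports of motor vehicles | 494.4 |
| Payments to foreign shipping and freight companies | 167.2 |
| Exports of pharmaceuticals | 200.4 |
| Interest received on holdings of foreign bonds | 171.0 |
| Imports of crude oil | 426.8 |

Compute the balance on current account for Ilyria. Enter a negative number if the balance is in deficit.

Goods: -494.4 - 319.0 + 666.1 + 200.4 - 426.8 = -373.7
Services: -357.7 - 167.2 + 176.7 = -348.2
Primary income: 171.0
Current account = (-373.7) + (-348.2) + 171.0 = -550.9
(Excluded from the current account — financial account: foreign purchases of domestic corporate bonds 371.0, sale of domestic government bonds to non-residents 202.6; capital account: acquisition of foreign patents and trademarks (non-produced assets) 55.1.)

-550.9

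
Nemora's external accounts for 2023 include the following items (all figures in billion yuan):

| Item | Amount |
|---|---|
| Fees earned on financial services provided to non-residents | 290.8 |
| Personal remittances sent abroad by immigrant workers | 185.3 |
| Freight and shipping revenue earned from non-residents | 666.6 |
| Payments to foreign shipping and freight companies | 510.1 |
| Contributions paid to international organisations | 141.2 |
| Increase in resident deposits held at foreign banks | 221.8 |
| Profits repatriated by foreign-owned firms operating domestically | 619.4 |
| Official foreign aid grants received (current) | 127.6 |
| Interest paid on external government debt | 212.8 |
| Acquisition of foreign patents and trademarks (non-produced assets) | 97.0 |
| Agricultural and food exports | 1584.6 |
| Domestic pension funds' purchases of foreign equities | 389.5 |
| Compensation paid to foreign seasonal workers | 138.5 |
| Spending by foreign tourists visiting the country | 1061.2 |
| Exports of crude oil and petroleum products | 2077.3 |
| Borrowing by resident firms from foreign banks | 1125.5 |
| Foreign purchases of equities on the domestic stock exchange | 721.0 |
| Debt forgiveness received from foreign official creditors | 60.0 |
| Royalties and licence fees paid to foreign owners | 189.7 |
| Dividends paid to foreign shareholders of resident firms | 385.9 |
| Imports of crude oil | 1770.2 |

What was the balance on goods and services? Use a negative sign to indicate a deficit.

Goods: 2077.3 + 1584.6 - 1770.2 = 1891.7
Services: 290.8 - 510.1 + 1061.2 - 189.7 + 666.6 = 1318.8
Trade balance = 1891.7 + 1318.8 = 3210.5
(Excluded from the trade balance — secondary income: personal remittances sent abroad by immigrant workers 185.3, contributions paid to international organisations 141.2, official foreign aid grants received (current) 127.6; financial account: increase in resident deposits held at foreign banks 221.8, domestic pension funds' purchases of foreign equities 389.5, borrowing by resident firms from foreign banks 1125.5, foreign purchases of equities on the domestic stock exchange 721.0; primary income: profits repatriated by foreign-owned firms operating domestically 619.4, interest paid on external government debt 212.8, compensation paid to foreign seasonal workers 138.5, dividends paid to foreign shareholders of resident firms 385.9; capital account: acquisition of foreign patents and trademarks (non-produced assets) 97.0, debt forgiveness received from foreign official creditors 60.0.)

3210.5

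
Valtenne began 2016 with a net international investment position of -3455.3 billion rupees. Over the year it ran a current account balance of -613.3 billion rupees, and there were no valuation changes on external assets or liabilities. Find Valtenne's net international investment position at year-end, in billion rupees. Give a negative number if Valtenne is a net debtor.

With no valuation effects, change in NIIP = current account = -613.3
End-of-year NIIP = -3455.3 + (-613.3) = -4068.6

-4068.6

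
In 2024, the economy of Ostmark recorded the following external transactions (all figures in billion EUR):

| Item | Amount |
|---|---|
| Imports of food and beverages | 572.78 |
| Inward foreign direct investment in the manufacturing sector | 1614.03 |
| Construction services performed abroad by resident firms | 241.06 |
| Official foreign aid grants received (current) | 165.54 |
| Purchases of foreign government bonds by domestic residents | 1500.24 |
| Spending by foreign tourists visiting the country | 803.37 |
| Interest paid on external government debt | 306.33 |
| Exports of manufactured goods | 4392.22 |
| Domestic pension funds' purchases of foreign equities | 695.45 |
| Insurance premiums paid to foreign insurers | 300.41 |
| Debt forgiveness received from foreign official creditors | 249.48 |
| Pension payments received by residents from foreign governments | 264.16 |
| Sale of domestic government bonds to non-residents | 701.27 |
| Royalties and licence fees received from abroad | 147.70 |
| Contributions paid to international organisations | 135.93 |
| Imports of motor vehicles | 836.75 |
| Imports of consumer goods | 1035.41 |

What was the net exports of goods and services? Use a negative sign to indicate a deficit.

Goods: -1035.41 - 836.75 - 572.78 + 4392.22 = 1947.28
Services: 147.70 - 300.41 + 803.37 + 241.06 = 891.72
Trade balance = 1947.28 + 891.72 = 2839.00
(Excluded from the trade balance — financial account: inward foreign direct investment in the manufacturing sector 1614.03, purchases of foreign government bonds by domestic residents 1500.24, domestic pension funds' purchases of foreign equities 695.45, sale of domestic government bonds to non-residents 701.27; secondary income: official foreign aid grants received (current) 165.54, pension payments received by residents from foreign governments 264.16, contributions paid to international organisations 135.93; primary income: interest paid on external government debt 306.33; capital account: debt forgiveness received from foreign official creditors 249.48.)

2839.00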